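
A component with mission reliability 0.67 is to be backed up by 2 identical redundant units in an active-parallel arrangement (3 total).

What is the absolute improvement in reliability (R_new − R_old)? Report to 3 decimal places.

R_before = 0.67
R_after = 1 − (1 − 0.67)^3 = 0.964
ΔR = 0.964 − 0.67 = 0.294

0.294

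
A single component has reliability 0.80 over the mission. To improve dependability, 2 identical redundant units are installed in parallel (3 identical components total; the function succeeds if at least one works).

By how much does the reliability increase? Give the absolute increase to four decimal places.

0.1920

R_before = 0.80
R_after = 1 − (1 − 0.80)^3 = 0.9920
ΔR = 0.9920 − 0.80 = 0.1920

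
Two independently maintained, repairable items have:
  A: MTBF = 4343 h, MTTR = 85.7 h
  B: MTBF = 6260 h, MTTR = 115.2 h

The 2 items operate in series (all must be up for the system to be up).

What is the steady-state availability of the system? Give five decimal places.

0.96293

A(A) = MTBF/(MTBF+MTTR) = 4343/(4343+85.7) = 0.980649
A(B) = MTBF/(MTBF+MTTR) = 6260/(6260+115.2) = 0.981930
Series availability: 0.980649 × 0.981930 = 0.96293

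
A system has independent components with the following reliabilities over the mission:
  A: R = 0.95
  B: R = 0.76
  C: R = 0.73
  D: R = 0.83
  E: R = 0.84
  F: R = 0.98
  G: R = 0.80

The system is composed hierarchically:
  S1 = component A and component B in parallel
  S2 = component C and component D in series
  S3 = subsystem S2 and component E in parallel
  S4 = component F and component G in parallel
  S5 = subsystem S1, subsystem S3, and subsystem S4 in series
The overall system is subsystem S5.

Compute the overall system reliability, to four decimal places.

0.9220

Parallel (A and B): 1 − (1 − 0.950000)(1 − 0.760000) = 0.988000
Series (C and D): 0.730000 × 0.830000 = 0.605900
Parallel ([0.605900] and E): 1 − (1 − 0.605900)(1 − 0.840000) = 0.936944
Parallel (F and G): 1 − (1 − 0.980000)(1 − 0.800000) = 0.996000
Series ([0.988000], [0.936944], and [0.996000]): 0.988000 × 0.936944 × 0.996000 = 0.9220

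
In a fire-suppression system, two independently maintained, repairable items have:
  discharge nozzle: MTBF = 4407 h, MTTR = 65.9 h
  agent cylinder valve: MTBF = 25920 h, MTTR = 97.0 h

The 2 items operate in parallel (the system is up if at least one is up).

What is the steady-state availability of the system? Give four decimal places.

0.9999

A(discharge nozzle) = MTBF/(MTBF+MTTR) = 4407/(4407+65.9) = 0.985267
A(agent cylinder valve) = MTBF/(MTBF+MTTR) = 25920/(25920+97.0) = 0.996272
Parallel availability: 1 − (1 − 0.985267)(1 − 0.996272) = 0.9999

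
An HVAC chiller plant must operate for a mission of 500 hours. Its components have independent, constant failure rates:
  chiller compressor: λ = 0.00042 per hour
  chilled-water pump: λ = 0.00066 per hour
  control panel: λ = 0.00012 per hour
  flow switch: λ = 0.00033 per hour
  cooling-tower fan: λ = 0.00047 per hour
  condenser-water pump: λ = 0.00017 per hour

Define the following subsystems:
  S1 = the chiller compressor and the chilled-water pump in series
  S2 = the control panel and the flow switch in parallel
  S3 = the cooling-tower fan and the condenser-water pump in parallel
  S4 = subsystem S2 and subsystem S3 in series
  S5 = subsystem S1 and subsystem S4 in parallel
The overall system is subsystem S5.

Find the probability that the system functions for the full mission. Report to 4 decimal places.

0.9892

R(chiller compressor) = exp(−0.00042 × 500) = 0.810584
R(chilled-water pump) = exp(−0.00066 × 500) = 0.718924
R(control panel) = exp(−0.00012 × 500) = 0.941765
R(flow switch) = exp(−0.00033 × 500) = 0.847894
R(cooling-tower fan) = exp(−0.00047 × 500) = 0.790571
R(condenser-water pump) = exp(−0.00017 × 500) = 0.918512
Series (chiller compressor and chilled-water pump): 0.810584 × 0.718924 = 0.582748
Parallel (control panel and flow switch): 1 − (1 − 0.941765)(1 − 0.847894) = 0.991142
Parallel (cooling-tower fan and condenser-water pump): 1 − (1 − 0.790571)(1 − 0.918512) = 0.982934
Series ([0.991142] and [0.982934]): 0.991142 × 0.982934 = 0.974227
Parallel ([0.582748] and [0.974227]): 1 − (1 − 0.582748)(1 − 0.974227) = 0.9892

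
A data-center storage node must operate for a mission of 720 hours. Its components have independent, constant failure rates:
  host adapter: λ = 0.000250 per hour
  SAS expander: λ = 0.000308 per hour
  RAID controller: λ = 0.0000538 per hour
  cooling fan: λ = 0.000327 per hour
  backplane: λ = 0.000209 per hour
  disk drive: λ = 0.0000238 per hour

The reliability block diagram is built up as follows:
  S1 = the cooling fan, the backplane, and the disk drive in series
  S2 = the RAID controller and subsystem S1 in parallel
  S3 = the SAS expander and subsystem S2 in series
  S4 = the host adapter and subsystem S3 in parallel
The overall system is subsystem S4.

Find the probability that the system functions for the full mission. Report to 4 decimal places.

0.9656

R(host adapter) = exp(−0.000250 × 720) = 0.835270
R(SAS expander) = exp(−0.000308 × 720) = 0.801108
R(RAID controller) = exp(−0.0000538 × 720) = 0.962005
R(cooling fan) = exp(−0.000327 × 720) = 0.790223
R(backplane) = exp(−0.000209 × 720) = 0.860295
R(disk drive) = exp(−0.0000238 × 720) = 0.983010
Series (cooling fan, backplane, and disk drive): 0.790223 × 0.860295 × 0.983010 = 0.668275
Parallel (RAID controller and [0.668275]): 1 − (1 − 0.962005)(1 − 0.668275) = 0.987396
Series (SAS expander and [0.987396]): 0.801108 × 0.987396 = 0.791011
Parallel (host adapter and [0.791011]): 1 − (1 − 0.835270)(1 − 0.791011) = 0.9656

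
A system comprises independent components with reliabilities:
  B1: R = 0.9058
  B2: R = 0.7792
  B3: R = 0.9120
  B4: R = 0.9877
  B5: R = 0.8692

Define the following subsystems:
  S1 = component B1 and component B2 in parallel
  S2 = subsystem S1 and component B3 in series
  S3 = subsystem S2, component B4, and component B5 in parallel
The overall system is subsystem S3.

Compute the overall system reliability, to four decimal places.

0.9998

Parallel (B1 and B2): 1 − (1 − 0.905800)(1 − 0.779200) = 0.979201
Series ([0.979201] and B3): 0.979201 × 0.912000 = 0.893031
Parallel ([0.893031], B4, and B5): 1 − (1 − 0.893031)(1 − 0.987700)(1 − 0.869200) = 0.9998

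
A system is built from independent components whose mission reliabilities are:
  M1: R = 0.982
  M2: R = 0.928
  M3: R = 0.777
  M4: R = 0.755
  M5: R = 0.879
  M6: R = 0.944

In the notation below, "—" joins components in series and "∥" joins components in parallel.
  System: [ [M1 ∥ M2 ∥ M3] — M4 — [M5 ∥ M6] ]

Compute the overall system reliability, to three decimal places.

Parallel (M1, M2, and M3): 1 − (1 − 0.98200)(1 − 0.92800)(1 − 0.77700) = 0.99971
Parallel (M5 and M6): 1 − (1 − 0.87900)(1 − 0.94400) = 0.99322
Series ([0.99971], M4, and [0.99322]): 0.99971 × 0.75500 × 0.99322 = 0.750

0.750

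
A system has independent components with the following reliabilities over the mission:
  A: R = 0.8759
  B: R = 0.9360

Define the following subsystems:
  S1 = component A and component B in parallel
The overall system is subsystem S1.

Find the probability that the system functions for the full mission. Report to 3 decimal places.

Parallel (A and B): 1 − (1 − 0.87590)(1 − 0.93600) = 0.992

0.992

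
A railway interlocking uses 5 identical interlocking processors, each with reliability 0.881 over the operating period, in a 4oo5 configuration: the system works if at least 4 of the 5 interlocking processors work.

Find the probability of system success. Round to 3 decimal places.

0.889

R = Σ_{i=4}^{5} C(5,i) p^i (1−p)^{5−i} with p = 0.881
C(5,4)·0.881^4·0.119^1 = 0.35844
C(5,5)·0.881^5·0.119^0 = 0.53074
Sum = 0.889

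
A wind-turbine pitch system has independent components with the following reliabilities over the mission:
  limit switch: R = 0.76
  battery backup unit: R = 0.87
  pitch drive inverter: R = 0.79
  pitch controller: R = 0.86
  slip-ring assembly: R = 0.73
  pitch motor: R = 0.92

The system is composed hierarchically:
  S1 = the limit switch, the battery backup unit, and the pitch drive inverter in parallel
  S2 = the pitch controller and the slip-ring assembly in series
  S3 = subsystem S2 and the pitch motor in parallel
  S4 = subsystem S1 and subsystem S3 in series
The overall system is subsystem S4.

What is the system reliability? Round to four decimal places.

Parallel (limit switch, battery backup unit, and pitch drive inverter): 1 − (1 − 0.760000)(1 − 0.870000)(1 − 0.790000) = 0.993448
Series (pitch controller and slip-ring assembly): 0.860000 × 0.730000 = 0.627800
Parallel ([0.627800] and pitch motor): 1 − (1 − 0.627800)(1 − 0.920000) = 0.970224
Series ([0.993448] and [0.970224]): 0.993448 × 0.970224 = 0.9639

0.9639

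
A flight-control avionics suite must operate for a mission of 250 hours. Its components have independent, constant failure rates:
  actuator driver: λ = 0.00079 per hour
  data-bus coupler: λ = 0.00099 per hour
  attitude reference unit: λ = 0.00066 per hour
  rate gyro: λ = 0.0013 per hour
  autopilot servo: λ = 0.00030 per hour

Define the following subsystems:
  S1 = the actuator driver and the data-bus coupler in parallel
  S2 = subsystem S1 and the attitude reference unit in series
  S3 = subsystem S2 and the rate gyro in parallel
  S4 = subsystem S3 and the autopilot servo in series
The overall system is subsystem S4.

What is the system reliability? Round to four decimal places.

R(actuator driver) = exp(−0.00079 × 250) = 0.820780
R(data-bus coupler) = exp(−0.00099 × 250) = 0.780750
R(attitude reference unit) = exp(−0.00066 × 250) = 0.847894
R(rate gyro) = exp(−0.0013 × 250) = 0.722527
R(autopilot servo) = exp(−0.00030 × 250) = 0.927743
Parallel (actuator driver and data-bus coupler): 1 − (1 − 0.820780)(1 − 0.780750) = 0.960706
Series ([0.960706] and attitude reference unit): 0.960706 × 0.847894 = 0.814577
Parallel ([0.814577] and rate gyro): 1 − (1 − 0.814577)(1 − 0.722527) = 0.948550
Series ([0.948550] and autopilot servo): 0.948550 × 0.927743 = 0.8800

0.8800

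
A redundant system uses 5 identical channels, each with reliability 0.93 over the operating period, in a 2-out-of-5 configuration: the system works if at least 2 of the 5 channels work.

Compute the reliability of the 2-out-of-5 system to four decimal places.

0.9999

R = Σ_{i=2}^{5} C(5,i) p^i (1−p)^{5−i} with p = 0.93
C(5,2)·0.93^2·0.07^3 = 0.002967
C(5,3)·0.93^3·0.07^2 = 0.039413
C(5,4)·0.93^4·0.07^1 = 0.261818
C(5,5)·0.93^5·0.07^0 = 0.695688
Sum = 0.9999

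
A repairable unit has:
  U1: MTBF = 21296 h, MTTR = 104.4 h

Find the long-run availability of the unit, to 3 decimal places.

A(U1) = MTBF/(MTBF+MTTR) = 21296/(21296+104.4) = 0.995

0.995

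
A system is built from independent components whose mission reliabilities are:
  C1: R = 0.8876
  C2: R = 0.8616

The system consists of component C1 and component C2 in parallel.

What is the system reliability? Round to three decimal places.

0.984

Parallel (C1 and C2): 1 − (1 − 0.88760)(1 − 0.86160) = 0.984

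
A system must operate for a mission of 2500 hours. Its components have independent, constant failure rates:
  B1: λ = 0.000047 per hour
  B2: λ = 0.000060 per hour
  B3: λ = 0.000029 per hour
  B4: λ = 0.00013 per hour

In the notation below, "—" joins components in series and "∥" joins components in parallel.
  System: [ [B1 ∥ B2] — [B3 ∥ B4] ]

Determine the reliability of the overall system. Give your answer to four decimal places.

R(B1) = exp(−0.000047 × 2500) = 0.889141
R(B2) = exp(−0.000060 × 2500) = 0.860708
R(B3) = exp(−0.000029 × 2500) = 0.930066
R(B4) = exp(−0.00013 × 2500) = 0.722527
Parallel (B1 and B2): 1 − (1 − 0.889141)(1 − 0.860708) = 0.984558
Parallel (B3 and B4): 1 − (1 − 0.930066)(1 − 0.722527) = 0.980595
Series ([0.984558] and [0.980595]): 0.984558 × 0.980595 = 0.9655

0.9655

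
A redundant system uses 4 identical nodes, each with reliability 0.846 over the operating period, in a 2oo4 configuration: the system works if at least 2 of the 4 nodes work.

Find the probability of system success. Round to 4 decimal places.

R = Σ_{i=2}^{4} C(4,i) p^i (1−p)^{4−i} with p = 0.846
C(4,2)·0.846^2·0.154^2 = 0.101844
C(4,3)·0.846^3·0.154^1 = 0.372985
C(4,4)·0.846^4·0.154^0 = 0.512249
Sum = 0.9871

0.9871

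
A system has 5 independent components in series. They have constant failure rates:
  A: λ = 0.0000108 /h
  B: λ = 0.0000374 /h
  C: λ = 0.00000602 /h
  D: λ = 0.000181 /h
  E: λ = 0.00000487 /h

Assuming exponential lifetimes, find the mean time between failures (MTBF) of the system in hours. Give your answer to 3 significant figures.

4170

Series of exponential components: λ_sys = Σ λ_i
λ_sys = 0.0000108 + 0.0000374 + 0.00000602 + 0.000181 + 0.00000487 = 2.4009e-04 /h
MTBF = 1 / λ_sys = 4170 h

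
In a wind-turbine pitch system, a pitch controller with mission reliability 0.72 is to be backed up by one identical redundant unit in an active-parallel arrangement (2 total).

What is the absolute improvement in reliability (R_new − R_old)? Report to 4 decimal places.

0.2016

R_before = 0.72
R_after = 1 − (1 − 0.72)^2 = 0.9216
ΔR = 0.9216 − 0.72 = 0.2016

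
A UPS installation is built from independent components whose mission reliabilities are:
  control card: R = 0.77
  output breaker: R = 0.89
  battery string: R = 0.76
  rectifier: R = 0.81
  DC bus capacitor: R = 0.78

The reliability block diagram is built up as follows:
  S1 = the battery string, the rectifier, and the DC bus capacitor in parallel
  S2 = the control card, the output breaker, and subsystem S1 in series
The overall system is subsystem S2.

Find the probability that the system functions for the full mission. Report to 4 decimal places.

0.6784

Parallel (battery string, rectifier, and DC bus capacitor): 1 − (1 − 0.760000)(1 − 0.810000)(1 − 0.780000) = 0.989968
Series (control card, output breaker, and [0.989968]): 0.770000 × 0.890000 × 0.989968 = 0.6784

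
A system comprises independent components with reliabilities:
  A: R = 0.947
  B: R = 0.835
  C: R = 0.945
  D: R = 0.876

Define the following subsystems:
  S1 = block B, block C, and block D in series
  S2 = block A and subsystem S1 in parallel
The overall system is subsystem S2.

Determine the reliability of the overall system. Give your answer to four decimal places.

0.9836

Series (B, C, and D): 0.835000 × 0.945000 × 0.876000 = 0.691230
Parallel (A and [0.691230]): 1 − (1 − 0.947000)(1 − 0.691230) = 0.9836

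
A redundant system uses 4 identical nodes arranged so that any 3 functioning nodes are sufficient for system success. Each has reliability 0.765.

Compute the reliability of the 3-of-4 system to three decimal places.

0.763

R = Σ_{i=3}^{4} C(4,i) p^i (1−p)^{4−i} with p = 0.765
C(4,3)·0.765^3·0.235^1 = 0.42084
C(4,4)·0.765^4·0.235^0 = 0.34249
Sum = 0.763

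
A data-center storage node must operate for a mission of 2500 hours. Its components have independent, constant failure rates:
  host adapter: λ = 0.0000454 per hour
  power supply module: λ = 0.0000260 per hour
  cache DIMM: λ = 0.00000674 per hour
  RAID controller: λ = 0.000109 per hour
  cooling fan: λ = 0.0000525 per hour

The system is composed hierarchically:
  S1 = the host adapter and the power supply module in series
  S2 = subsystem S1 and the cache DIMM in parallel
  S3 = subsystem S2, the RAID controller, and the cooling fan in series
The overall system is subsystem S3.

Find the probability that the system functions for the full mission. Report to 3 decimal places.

R(host adapter) = exp(−0.0000454 × 2500) = 0.89270
R(power supply module) = exp(−0.0000260 × 2500) = 0.93707
R(cache DIMM) = exp(−0.00000674 × 2500) = 0.98329
R(RAID controller) = exp(−0.000109 × 2500) = 0.76147
R(cooling fan) = exp(−0.0000525 × 2500) = 0.87700
Series (host adapter and power supply module): 0.89270 × 0.93707 = 0.83652
Parallel ([0.83652] and cache DIMM): 1 − (1 − 0.83652)(1 − 0.98329) = 0.99727
Series ([0.99727], RAID controller, and cooling fan): 0.99727 × 0.76147 × 0.87700 = 0.666

0.666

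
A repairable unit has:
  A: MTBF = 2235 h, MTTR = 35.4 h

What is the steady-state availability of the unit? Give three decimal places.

0.984

A(A) = MTBF/(MTBF+MTTR) = 2235/(2235+35.4) = 0.984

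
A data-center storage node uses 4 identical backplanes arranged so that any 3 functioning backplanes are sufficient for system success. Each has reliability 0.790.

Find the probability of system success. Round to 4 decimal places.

R = Σ_{i=3}^{4} C(4,i) p^i (1−p)^{4−i} with p = 0.790
C(4,3)·0.790^3·0.210^1 = 0.414153
C(4,4)·0.790^4·0.210^0 = 0.389501
Sum = 0.8037

0.8037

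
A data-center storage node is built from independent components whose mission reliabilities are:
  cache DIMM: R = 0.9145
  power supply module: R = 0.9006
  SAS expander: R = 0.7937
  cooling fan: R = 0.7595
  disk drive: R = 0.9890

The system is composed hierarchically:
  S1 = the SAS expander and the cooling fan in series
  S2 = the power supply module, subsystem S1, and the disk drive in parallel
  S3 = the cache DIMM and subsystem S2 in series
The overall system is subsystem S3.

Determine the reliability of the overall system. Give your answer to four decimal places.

0.9141

Series (SAS expander and cooling fan): 0.793700 × 0.759500 = 0.602815
Parallel (power supply module, [0.602815], and disk drive): 1 − (1 − 0.900600)(1 − 0.602815)(1 − 0.989000) = 0.999566
Series (cache DIMM and [0.999566]): 0.914500 × 0.999566 = 0.9141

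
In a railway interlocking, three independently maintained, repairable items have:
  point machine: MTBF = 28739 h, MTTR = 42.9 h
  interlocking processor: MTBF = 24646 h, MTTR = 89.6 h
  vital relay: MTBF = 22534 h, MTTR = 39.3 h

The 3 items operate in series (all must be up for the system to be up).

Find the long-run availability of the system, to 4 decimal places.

A(point machine) = MTBF/(MTBF+MTTR) = 28739/(28739+42.9) = 0.998509
A(interlocking processor) = MTBF/(MTBF+MTTR) = 24646/(24646+89.6) = 0.996378
A(vital relay) = MTBF/(MTBF+MTTR) = 22534/(22534+39.3) = 0.998259
Series availability: 0.998509 × 0.996378 × 0.998259 = 0.9932

0.9932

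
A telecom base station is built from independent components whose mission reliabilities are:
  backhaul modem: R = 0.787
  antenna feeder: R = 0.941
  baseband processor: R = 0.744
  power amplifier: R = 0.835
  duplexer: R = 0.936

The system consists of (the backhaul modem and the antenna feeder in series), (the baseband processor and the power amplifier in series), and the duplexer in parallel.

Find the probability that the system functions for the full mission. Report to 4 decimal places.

0.9937

Series (backhaul modem and antenna feeder): 0.787000 × 0.941000 = 0.740567
Series (baseband processor and power amplifier): 0.744000 × 0.835000 = 0.621240
Parallel ([0.740567], [0.621240], and duplexer): 1 − (1 − 0.740567)(1 − 0.621240)(1 − 0.936000) = 0.9937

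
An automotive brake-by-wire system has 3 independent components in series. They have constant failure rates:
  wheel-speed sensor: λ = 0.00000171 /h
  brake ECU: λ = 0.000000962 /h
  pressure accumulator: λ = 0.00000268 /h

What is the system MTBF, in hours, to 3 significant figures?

187000

Series of exponential components: λ_sys = Σ λ_i
λ_sys = 0.00000171 + 0.000000962 + 0.00000268 = 5.3520e-06 /h
MTBF = 1 / λ_sys = 187000 h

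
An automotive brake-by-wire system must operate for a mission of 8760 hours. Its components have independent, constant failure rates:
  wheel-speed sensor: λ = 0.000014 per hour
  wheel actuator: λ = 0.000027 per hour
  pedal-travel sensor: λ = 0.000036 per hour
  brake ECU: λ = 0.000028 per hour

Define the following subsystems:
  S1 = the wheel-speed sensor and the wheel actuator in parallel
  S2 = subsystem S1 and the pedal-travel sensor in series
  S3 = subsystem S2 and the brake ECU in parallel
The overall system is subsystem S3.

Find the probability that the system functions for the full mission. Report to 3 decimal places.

0.937

R(wheel-speed sensor) = exp(−0.000014 × 8760) = 0.88458
R(wheel actuator) = exp(−0.000027 × 8760) = 0.78937
R(pedal-travel sensor) = exp(−0.000036 × 8760) = 0.72953
R(brake ECU) = exp(−0.000028 × 8760) = 0.78249
Parallel (wheel-speed sensor and wheel actuator): 1 − (1 − 0.88458)(1 − 0.78937) = 0.97569
Series ([0.97569] and pedal-travel sensor): 0.97569 × 0.72953 = 0.71180
Parallel ([0.71180] and brake ECU): 1 − (1 − 0.71180)(1 − 0.78249) = 0.937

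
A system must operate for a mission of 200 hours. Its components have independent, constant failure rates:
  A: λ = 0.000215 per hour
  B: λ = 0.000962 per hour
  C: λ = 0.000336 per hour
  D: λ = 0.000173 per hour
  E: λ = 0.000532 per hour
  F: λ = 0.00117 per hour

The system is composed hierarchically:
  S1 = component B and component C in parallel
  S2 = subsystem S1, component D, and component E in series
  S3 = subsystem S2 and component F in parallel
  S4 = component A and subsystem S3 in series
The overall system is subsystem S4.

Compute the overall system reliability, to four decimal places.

0.9297

R(A) = exp(−0.000215 × 200) = 0.957911
R(B) = exp(−0.000962 × 200) = 0.824977
R(C) = exp(−0.000336 × 200) = 0.935008
R(D) = exp(−0.000173 × 200) = 0.965992
R(E) = exp(−0.000532 × 200) = 0.899065
R(F) = exp(−0.00117 × 200) = 0.791362
Parallel (B and C): 1 − (1 − 0.824977)(1 − 0.935008) = 0.988625
Series ([0.988625], D, and E): 0.988625 × 0.965992 × 0.899065 = 0.858611
Parallel ([0.858611] and F): 1 − (1 − 0.858611)(1 − 0.791362) = 0.970501
Series (A and [0.970501]): 0.957911 × 0.970501 = 0.9297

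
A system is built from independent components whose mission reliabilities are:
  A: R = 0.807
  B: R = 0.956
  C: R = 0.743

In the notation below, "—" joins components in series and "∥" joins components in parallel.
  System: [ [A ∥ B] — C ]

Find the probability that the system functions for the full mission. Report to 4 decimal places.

0.7367

Parallel (A and B): 1 − (1 − 0.807000)(1 − 0.956000) = 0.991508
Series ([0.991508] and C): 0.991508 × 0.743000 = 0.7367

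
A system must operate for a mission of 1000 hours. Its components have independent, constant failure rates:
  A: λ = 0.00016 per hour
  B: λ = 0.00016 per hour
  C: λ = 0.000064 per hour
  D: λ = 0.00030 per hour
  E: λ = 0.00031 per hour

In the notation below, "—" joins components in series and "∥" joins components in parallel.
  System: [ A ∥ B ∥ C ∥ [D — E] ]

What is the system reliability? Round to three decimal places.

R(A) = exp(−0.00016 × 1000) = 0.85214
R(B) = exp(−0.00016 × 1000) = 0.85214
R(C) = exp(−0.000064 × 1000) = 0.93800
R(D) = exp(−0.00030 × 1000) = 0.74082
R(E) = exp(−0.00031 × 1000) = 0.73345
Series (D and E): 0.74082 × 0.73345 = 0.54335
Parallel (A, B, C, and [0.54335]): 1 − (1 − 0.85214)(1 − 0.85214)(1 − 0.93800)(1 − 0.54335) = 0.999

0.999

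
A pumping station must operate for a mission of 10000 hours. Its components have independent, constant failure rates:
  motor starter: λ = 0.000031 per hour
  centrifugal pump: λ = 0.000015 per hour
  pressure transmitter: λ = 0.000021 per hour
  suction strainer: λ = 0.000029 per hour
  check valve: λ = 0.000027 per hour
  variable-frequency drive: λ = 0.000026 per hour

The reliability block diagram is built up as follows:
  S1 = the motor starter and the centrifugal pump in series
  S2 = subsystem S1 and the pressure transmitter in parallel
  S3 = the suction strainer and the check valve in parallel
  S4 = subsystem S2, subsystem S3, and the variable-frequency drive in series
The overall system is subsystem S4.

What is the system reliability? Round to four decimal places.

0.6745

R(motor starter) = exp(−0.000031 × 10000) = 0.733447
R(centrifugal pump) = exp(−0.000015 × 10000) = 0.860708
R(pressure transmitter) = exp(−0.000021 × 10000) = 0.810584
R(suction strainer) = exp(−0.000029 × 10000) = 0.748264
R(check valve) = exp(−0.000027 × 10000) = 0.763379
R(variable-frequency drive) = exp(−0.000026 × 10000) = 0.771052
Series (motor starter and centrifugal pump): 0.733447 × 0.860708 = 0.631284
Parallel ([0.631284] and pressure transmitter): 1 − (1 − 0.631284)(1 − 0.810584) = 0.930159
Parallel (suction strainer and check valve): 1 − (1 − 0.748264)(1 − 0.763379) = 0.940434
Series ([0.930159], [0.940434], and variable-frequency drive): 0.930159 × 0.940434 × 0.771052 = 0.6745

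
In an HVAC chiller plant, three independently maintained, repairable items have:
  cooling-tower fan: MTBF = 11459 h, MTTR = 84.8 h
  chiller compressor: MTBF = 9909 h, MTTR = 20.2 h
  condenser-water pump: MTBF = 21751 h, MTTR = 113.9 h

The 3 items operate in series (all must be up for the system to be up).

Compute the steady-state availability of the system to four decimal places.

A(cooling-tower fan) = MTBF/(MTBF+MTTR) = 11459/(11459+84.8) = 0.992654
A(chiller compressor) = MTBF/(MTBF+MTTR) = 9909/(9909+20.2) = 0.997966
A(condenser-water pump) = MTBF/(MTBF+MTTR) = 21751/(21751+113.9) = 0.994791
Series availability: 0.992654 × 0.997966 × 0.994791 = 0.9855

0.9855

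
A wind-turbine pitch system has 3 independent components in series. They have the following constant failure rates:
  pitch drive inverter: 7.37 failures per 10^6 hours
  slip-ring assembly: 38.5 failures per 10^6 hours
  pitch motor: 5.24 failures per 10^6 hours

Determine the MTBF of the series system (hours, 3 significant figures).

Series of exponential components: λ_sys = Σ λ_i
λ_sys = 0.00000737 + 0.0000385 + 0.00000524 = 5.1110e-05 /h
MTBF = 1 / λ_sys = 19600 h

19600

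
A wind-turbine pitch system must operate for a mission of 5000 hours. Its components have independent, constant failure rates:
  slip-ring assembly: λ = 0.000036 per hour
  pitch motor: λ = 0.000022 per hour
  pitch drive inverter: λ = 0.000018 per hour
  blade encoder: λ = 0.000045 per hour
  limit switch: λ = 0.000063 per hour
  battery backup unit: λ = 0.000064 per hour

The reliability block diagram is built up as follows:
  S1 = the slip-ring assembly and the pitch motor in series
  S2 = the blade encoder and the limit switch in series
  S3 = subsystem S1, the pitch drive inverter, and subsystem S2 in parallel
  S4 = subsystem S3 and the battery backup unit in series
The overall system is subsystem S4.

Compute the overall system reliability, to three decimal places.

0.720

R(slip-ring assembly) = exp(−0.000036 × 5000) = 0.83527
R(pitch motor) = exp(−0.000022 × 5000) = 0.89583
R(pitch drive inverter) = exp(−0.000018 × 5000) = 0.91393
R(blade encoder) = exp(−0.000045 × 5000) = 0.79852
R(limit switch) = exp(−0.000063 × 5000) = 0.72979
R(battery backup unit) = exp(−0.000064 × 5000) = 0.72615
Series (slip-ring assembly and pitch motor): 0.83527 × 0.89583 = 0.74826
Series (blade encoder and limit switch): 0.79852 × 0.72979 = 0.58275
Parallel ([0.74826], pitch drive inverter, and [0.58275]): 1 − (1 − 0.74826)(1 − 0.91393)(1 − 0.58275) = 0.99096
Series ([0.99096] and battery backup unit): 0.99096 × 0.72615 = 0.720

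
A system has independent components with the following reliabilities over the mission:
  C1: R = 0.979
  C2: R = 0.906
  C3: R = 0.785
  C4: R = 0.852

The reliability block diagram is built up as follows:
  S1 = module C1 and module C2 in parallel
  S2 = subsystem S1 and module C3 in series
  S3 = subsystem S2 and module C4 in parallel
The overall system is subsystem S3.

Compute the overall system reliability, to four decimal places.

0.9680

Parallel (C1 and C2): 1 − (1 − 0.979000)(1 − 0.906000) = 0.998026
Series ([0.998026] and C3): 0.998026 × 0.785000 = 0.783450
Parallel ([0.783450] and C4): 1 − (1 − 0.783450)(1 − 0.852000) = 0.9680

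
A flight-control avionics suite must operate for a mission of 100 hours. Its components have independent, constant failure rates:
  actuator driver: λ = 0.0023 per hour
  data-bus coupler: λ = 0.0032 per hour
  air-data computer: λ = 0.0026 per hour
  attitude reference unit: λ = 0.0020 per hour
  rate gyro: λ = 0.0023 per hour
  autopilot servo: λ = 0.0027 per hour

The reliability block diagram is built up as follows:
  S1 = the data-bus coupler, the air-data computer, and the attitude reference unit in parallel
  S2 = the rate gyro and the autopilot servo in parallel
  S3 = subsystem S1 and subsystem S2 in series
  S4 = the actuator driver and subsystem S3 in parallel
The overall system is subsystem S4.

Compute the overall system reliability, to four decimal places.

R(actuator driver) = exp(−0.0023 × 100) = 0.794534
R(data-bus coupler) = exp(−0.0032 × 100) = 0.726149
R(air-data computer) = exp(−0.0026 × 100) = 0.771052
R(attitude reference unit) = exp(−0.0020 × 100) = 0.818731
R(rate gyro) = exp(−0.0023 × 100) = 0.794534
R(autopilot servo) = exp(−0.0027 × 100) = 0.763379
Parallel (data-bus coupler, air-data computer, and attitude reference unit): 1 − (1 − 0.726149)(1 − 0.771052)(1 − 0.818731) = 0.988635
Parallel (rate gyro and autopilot servo): 1 − (1 − 0.794534)(1 − 0.763379) = 0.951382
Series ([0.988635] and [0.951382]): 0.988635 × 0.951382 = 0.940570
Parallel (actuator driver and [0.940570]): 1 − (1 − 0.794534)(1 − 0.940570) = 0.9878

0.9878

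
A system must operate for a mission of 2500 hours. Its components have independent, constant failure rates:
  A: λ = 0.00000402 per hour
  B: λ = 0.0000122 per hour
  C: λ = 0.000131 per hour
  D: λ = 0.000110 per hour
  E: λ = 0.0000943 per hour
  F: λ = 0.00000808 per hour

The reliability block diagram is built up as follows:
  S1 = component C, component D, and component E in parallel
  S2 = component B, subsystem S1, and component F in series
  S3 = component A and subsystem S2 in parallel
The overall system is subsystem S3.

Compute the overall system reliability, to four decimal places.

0.9994

R(A) = exp(−0.00000402 × 2500) = 0.990000
R(B) = exp(−0.0000122 × 2500) = 0.969960
R(C) = exp(−0.000131 × 2500) = 0.720723
R(D) = exp(−0.000110 × 2500) = 0.759572
R(E) = exp(−0.0000943 × 2500) = 0.789978
R(F) = exp(−0.00000808 × 2500) = 0.980003
Parallel (C, D, and E): 1 − (1 − 0.720723)(1 − 0.759572)(1 − 0.789978) = 0.985898
Series (B, [0.985898], and F): 0.969960 × 0.985898 × 0.980003 = 0.937159
Parallel (A and [0.937159]): 1 − (1 − 0.990000)(1 − 0.937159) = 0.9994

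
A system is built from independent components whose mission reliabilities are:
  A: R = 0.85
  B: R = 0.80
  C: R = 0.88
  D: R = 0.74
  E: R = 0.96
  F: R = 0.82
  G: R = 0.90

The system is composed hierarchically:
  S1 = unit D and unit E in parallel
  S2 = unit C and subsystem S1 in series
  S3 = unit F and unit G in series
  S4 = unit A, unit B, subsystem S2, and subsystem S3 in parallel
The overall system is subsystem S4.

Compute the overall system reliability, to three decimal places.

0.999

Parallel (D and E): 1 − (1 − 0.74000)(1 − 0.96000) = 0.98960
Series (C and [0.98960]): 0.88000 × 0.98960 = 0.87085
Series (F and G): 0.82000 × 0.90000 = 0.73800
Parallel (A, B, [0.87085], and [0.73800]): 1 − (1 − 0.85000)(1 − 0.80000)(1 − 0.87085)(1 − 0.73800) = 0.999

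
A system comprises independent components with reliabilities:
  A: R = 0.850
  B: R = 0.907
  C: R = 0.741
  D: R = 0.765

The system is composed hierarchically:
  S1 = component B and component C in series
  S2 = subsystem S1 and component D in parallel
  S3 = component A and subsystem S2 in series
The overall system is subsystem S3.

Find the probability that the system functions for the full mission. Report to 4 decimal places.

Series (B and C): 0.907000 × 0.741000 = 0.672087
Parallel ([0.672087] and D): 1 − (1 − 0.672087)(1 − 0.765000) = 0.922940
Series (A and [0.922940]): 0.850000 × 0.922940 = 0.7845

0.7845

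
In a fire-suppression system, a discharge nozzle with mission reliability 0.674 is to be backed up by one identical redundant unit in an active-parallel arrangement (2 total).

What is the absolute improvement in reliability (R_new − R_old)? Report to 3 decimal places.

R_before = 0.674
R_after = 1 − (1 − 0.674)^2 = 0.894
ΔR = 0.894 − 0.674 = 0.220

0.220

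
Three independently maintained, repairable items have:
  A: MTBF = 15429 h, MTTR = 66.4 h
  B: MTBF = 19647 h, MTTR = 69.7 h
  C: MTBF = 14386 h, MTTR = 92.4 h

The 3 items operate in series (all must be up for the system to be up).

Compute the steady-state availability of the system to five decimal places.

0.98586

A(A) = MTBF/(MTBF+MTTR) = 15429/(15429+66.4) = 0.995715
A(B) = MTBF/(MTBF+MTTR) = 19647/(19647+69.7) = 0.996465
A(C) = MTBF/(MTBF+MTTR) = 14386/(14386+92.4) = 0.993618
Series availability: 0.995715 × 0.996465 × 0.993618 = 0.98586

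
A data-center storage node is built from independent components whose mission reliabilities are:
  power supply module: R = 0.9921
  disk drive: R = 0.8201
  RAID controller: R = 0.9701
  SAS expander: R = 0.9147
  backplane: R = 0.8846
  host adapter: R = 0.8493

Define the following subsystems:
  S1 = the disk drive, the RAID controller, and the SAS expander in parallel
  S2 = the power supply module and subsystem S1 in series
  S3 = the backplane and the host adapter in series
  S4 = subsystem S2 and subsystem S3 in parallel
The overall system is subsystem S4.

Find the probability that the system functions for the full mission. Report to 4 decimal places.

Parallel (disk drive, RAID controller, and SAS expander): 1 − (1 − 0.820100)(1 − 0.970100)(1 − 0.914700) = 0.999541
Series (power supply module and [0.999541]): 0.992100 × 0.999541 = 0.991645
Series (backplane and host adapter): 0.884600 × 0.849300 = 0.751291
Parallel ([0.991645] and [0.751291]): 1 − (1 − 0.991645)(1 − 0.751291) = 0.9979

0.9979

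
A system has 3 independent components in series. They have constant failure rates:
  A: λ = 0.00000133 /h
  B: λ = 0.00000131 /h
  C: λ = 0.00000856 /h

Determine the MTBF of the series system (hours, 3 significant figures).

89300

Series of exponential components: λ_sys = Σ λ_i
λ_sys = 0.00000133 + 0.00000131 + 0.00000856 = 1.1200e-05 /h
MTBF = 1 / λ_sys = 89300 h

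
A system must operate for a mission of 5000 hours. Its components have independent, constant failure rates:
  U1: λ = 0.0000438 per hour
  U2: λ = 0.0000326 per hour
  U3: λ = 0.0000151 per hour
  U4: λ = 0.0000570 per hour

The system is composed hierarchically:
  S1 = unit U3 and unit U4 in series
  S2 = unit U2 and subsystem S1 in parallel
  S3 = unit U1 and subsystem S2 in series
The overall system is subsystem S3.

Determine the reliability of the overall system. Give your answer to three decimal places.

R(U1) = exp(−0.0000438 × 5000) = 0.80332
R(U2) = exp(−0.0000326 × 5000) = 0.84959
R(U3) = exp(−0.0000151 × 5000) = 0.92728
R(U4) = exp(−0.0000570 × 5000) = 0.75201
Series (U3 and U4): 0.92728 × 0.75201 = 0.69732
Parallel (U2 and [0.69732]): 1 − (1 − 0.84959)(1 − 0.69732) = 0.95447
Series (U1 and [0.95447]): 0.80332 × 0.95447 = 0.767

0.767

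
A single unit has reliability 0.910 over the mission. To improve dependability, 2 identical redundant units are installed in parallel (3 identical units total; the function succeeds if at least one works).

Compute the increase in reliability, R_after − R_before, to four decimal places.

0.0893

R_before = 0.910
R_after = 1 − (1 − 0.910)^3 = 0.9993
ΔR = 0.9993 − 0.910 = 0.0893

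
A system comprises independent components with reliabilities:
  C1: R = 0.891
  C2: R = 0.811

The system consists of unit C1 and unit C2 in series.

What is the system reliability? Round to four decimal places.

0.7226

Series (C1 and C2): 0.891000 × 0.811000 = 0.7226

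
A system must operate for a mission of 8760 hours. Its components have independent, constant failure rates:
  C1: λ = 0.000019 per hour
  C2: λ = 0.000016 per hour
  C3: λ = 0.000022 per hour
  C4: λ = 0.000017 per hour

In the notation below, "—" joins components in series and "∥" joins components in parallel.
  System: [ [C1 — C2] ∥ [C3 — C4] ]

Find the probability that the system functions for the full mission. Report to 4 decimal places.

R(C1) = exp(−0.000019 × 8760) = 0.846674
R(C2) = exp(−0.000016 × 8760) = 0.869219
R(C3) = exp(−0.000022 × 8760) = 0.824713
R(C4) = exp(−0.000017 × 8760) = 0.861638
Series (C1 and C2): 0.846674 × 0.869219 = 0.735945
Series (C3 and C4): 0.824713 × 0.861638 = 0.710604
Parallel ([0.735945] and [0.710604]): 1 − (1 − 0.735945)(1 − 0.710604) = 0.9236

0.9236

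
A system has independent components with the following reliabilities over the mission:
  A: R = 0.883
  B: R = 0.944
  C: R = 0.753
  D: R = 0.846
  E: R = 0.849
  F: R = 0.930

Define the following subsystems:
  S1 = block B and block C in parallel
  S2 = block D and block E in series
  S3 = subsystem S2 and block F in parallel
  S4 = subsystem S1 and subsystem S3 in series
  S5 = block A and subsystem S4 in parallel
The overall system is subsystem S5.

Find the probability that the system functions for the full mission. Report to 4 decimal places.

Parallel (B and C): 1 − (1 − 0.944000)(1 − 0.753000) = 0.986168
Series (D and E): 0.846000 × 0.849000 = 0.718254
Parallel ([0.718254] and F): 1 − (1 − 0.718254)(1 − 0.930000) = 0.980278
Series ([0.986168] and [0.980278]): 0.986168 × 0.980278 = 0.966719
Parallel (A and [0.966719]): 1 − (1 − 0.883000)(1 − 0.966719) = 0.9961

0.9961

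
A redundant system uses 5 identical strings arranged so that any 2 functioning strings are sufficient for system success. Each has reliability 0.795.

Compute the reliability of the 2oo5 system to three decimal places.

R = Σ_{i=2}^{5} C(5,i) p^i (1−p)^{5−i} with p = 0.795
C(5,2)·0.795^2·0.205^3 = 0.05445
C(5,3)·0.795^3·0.205^2 = 0.21116
C(5,4)·0.795^4·0.205^1 = 0.40944
C(5,5)·0.795^5·0.205^0 = 0.31757
Sum = 0.993

0.993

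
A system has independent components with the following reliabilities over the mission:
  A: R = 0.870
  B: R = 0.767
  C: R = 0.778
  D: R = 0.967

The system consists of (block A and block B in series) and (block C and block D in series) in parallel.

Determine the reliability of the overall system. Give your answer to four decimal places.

0.9176

Series (A and B): 0.870000 × 0.767000 = 0.667290
Series (C and D): 0.778000 × 0.967000 = 0.752326
Parallel ([0.667290] and [0.752326]): 1 − (1 − 0.667290)(1 − 0.752326) = 0.9176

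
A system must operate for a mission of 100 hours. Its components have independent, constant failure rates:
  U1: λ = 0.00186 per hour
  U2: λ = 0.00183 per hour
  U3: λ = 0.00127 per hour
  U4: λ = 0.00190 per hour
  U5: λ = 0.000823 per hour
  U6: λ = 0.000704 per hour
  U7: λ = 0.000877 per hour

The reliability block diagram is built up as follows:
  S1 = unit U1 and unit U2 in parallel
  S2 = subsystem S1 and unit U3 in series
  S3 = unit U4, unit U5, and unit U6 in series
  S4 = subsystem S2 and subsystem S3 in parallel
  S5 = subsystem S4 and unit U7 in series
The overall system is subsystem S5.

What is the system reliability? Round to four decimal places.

0.8777

R(U1) = exp(−0.00186 × 100) = 0.830274
R(U2) = exp(−0.00183 × 100) = 0.832768
R(U3) = exp(−0.00127 × 100) = 0.880734
R(U4) = exp(−0.00190 × 100) = 0.826959
R(U5) = exp(−0.000823 × 100) = 0.920996
R(U6) = exp(−0.000704 × 100) = 0.932021
R(U7) = exp(−0.000877 × 100) = 0.916036
Parallel (U1 and U2): 1 − (1 − 0.830274)(1 − 0.832768) = 0.971616
Series ([0.971616] and U3): 0.971616 × 0.880734 = 0.855735
Series (U4, U5, and U6): 0.826959 × 0.920996 × 0.932021 = 0.709851
Parallel ([0.855735] and [0.709851]): 1 − (1 − 0.855735)(1 − 0.709851) = 0.958142
Series ([0.958142] and U7): 0.958142 × 0.916036 = 0.8777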